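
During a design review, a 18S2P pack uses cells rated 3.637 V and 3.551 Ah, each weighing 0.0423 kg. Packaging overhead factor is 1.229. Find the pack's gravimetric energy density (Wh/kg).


Step 1: V_pack = 18 * 3.637 = 65.466 V
Step 2: C_pack = 2 * 3.551 = 7.102 Ah
Step 3: E_pack = V_pack * C_pack = 65.466 * 7.102 = 464.94 Wh
Step 4: m_pack = 18 * 2 * 0.0423 * 1.229 = 1.8715 kg
Step 5: ED = E_pack / m_pack = 464.94 / 1.8715 = 248.4 Wh/kg

248.4 Wh/kg


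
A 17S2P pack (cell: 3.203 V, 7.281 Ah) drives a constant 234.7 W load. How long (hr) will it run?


Step 1: E_pack = Ns * V_cell * Np * C_cell = 17 * 3.203 * 2 * 7.281 = 792.92 Wh
Step 2: t = E_pack / P = 792.92 / 234.7 = 3.378 hr

3.378 hr


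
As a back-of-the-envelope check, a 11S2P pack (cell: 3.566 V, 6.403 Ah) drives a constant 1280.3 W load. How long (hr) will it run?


Step 1: E_pack = Ns * V_cell * Np * C_cell = 11 * 3.566 * 2 * 6.403 = 502.33 Wh
Step 2: t = E_pack / P = 502.33 / 1280.3 = 0.3924 hr

0.3924 hr


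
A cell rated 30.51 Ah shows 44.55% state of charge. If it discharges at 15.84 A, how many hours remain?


Step 1: remaining = SOC/100 * C_total = 44.55/100 * 30.51 = 13.592 Ah
Step 2: t = remaining / I = 13.592 / 15.84 = 0.8581 hr

0.8581 hr


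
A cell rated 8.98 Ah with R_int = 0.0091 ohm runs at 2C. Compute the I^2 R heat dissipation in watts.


Step 1: I = C_rate * capacity = 2 * 8.98 = 17.96 A
Step 2: Q = I^2 * R = 17.96^2 * 0.0091 = 322.56 * 0.0091 = 2.935 W

2.935 W


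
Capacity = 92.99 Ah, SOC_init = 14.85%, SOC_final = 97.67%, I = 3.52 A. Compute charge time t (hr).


delta_Ah = 92.99 * (97.67 - 14.85) / 100 = 77.014 Ah
t = delta_Ah / I = 77.014 / 3.52 = 21.88 hr

21.88 hr


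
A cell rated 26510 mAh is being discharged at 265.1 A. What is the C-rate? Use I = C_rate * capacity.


Convert: capacity = 26510 mAh = 26.51 Ah
C_rate = I / capacity = 265.1 / 26.51 = 10C

10C


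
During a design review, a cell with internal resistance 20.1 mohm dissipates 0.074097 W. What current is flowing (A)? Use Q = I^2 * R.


Convert: R = 20.1 mohm = 0.0201 ohm
I = sqrt(Q / R) = sqrt(0.074097 / 0.0201) = sqrt(3.6864) = 1.920 A

1.920 A


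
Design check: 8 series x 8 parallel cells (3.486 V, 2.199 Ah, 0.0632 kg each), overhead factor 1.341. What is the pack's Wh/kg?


Step 1: V_pack = 8 * 3.486 = 27.888 V
Step 2: C_pack = 8 * 2.199 = 17.592 Ah
Step 3: E_pack = V_pack * C_pack = 27.888 * 17.592 = 490.61 Wh
Step 4: m_pack = 8 * 8 * 0.0632 * 1.341 = 5.4241 kg
Step 5: ED = E_pack / m_pack = 490.61 / 5.4241 = 90.45 Wh/kg

90.45 Wh/kg


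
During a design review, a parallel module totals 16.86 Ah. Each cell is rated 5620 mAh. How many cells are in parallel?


Convert: C_cell = 5620 mAh = 5.62 Ah
n = C_total / C_cell = 16.86 / 5.62 = 3

3


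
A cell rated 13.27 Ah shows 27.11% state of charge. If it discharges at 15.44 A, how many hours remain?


Step 1: remaining = SOC/100 * C_total = 27.11/100 * 13.27 = 3.5975 Ah
Step 2: t = remaining / I = 3.5975 / 15.44 = 0.2330 hr

0.2330 hr


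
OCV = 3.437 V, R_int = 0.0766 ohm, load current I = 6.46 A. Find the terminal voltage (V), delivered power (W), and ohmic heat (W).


Step 1: V_terminal = OCV - I*R = 3.437 - 6.46 * 0.0766 = 2.9422 V
Step 2: P_out = V_terminal * I = 2.9422 * 6.46 = 19.01 W
Step 3: Q = I^2 * R = 6.46^2 * 0.0766 = 3.197 W

V=2.9422 V, P=19.01 W, Q=3.197 W


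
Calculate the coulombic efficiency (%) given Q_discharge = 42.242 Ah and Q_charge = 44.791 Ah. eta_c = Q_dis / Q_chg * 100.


eta_c = Q_dis / Q_chg * 100 = 42.242 / 44.791 * 100 = 94.31%

94.31%


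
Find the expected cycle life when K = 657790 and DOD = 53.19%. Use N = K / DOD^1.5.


DOD^1.5 = 387.92
N = K / DOD^1.5 = 657790 / 387.92 = 1696

1696 cycles


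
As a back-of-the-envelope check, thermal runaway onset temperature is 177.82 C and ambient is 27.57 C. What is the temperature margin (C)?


Safety margin = 177.82 C - 27.57 C = 150.25 C

150.25 C


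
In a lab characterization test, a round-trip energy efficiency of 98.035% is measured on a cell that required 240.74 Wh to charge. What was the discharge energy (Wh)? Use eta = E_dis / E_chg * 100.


E_dis = eta/100 * E_chg = 98.035/100 * 240.74 = 236.0 Wh

236.0 Wh


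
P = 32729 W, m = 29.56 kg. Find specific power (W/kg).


SP = P / m = 32729 / 29.56 = 1107 W/kg

1107 W/kg


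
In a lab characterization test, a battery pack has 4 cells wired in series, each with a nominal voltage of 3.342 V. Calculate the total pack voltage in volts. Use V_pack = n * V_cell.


Series voltages add: 4 * 3.342 V = 13.368 V

13.368 V


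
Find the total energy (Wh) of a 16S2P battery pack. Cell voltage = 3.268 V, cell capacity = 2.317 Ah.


E = Ns * Vcell * Np * Ccell = 16 * 3.268 * 2 * 2.317 = 242.3 Wh

242.3 Wh


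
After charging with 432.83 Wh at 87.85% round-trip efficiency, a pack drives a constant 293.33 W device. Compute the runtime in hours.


Step 1: E_discharge = eta/100 * E_charge = 87.85/100 * 432.83 = 380.24 Wh
Step 2: t = E_discharge / P = 380.24 / 293.33 = 1.296 hr

1.296 hr


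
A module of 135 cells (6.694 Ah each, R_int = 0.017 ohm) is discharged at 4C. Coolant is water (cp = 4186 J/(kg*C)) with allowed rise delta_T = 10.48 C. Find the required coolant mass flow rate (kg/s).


Step 1: I = 4 * 6.694 = 26.776 A
Step 2: Q_cell = I^2 * R = 26.776^2 * 0.017 = 12.188 W
Step 3: Q_total = 135 * 12.188 = 1645.4 W
Step 4: m_dot = Q_total / (cp * dT) = 1645.4 / (4186 * 10.48) = 0.03751 kg/s

0.03751 kg/s


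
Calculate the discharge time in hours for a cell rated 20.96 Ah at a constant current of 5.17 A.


Runtime = 20.96 Ah / 5.17 A = 4.054 hr

4.054 hr


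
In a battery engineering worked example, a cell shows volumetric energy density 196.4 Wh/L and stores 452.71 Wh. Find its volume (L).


V = E / ED = 452.71 / 196.4 = 2.305 L

2.305 L


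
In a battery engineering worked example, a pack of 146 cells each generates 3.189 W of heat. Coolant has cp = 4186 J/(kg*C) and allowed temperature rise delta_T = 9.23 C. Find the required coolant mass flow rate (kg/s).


Q_total = 146 * 3.189 = 465.59 W
m_dot = Q_total / (cp * dT) = 465.59 / (4186 * 9.23) = 0.01205 kg/s

0.01205 kg/s


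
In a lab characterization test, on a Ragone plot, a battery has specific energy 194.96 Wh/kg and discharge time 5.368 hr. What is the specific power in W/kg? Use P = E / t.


P_specific = E / t = 194.96 / 5.368 = 36.32 W/kg

36.32 W/kg


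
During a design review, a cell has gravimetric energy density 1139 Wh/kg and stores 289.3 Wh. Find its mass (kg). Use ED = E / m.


m = E / ED = 289.3 / 1139 = 0.2540 kg

0.2540 kg


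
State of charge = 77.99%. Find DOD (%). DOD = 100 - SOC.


DOD = 100 - SOC = 100 - 77.99 = 22.01%

22.01%


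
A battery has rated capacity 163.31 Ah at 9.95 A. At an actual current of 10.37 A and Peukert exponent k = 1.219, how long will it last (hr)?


Step 1: t_rated = C / I_rated = 163.31 / 9.95 = 16.413 hr
Step 2: ratio = 9.95 / 10.37 = 0.9595
Step 3: ratio^k = 0.9595^1.219 = 0.95085
Step 4: t = t_rated * ratio^k = 16.413 * 0.95085 = 15.61 hr

15.61 hr


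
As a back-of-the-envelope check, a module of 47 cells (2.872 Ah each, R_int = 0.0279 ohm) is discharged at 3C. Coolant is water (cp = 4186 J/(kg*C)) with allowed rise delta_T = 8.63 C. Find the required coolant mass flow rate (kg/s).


Step 1: I = 3 * 2.872 = 8.616 A
Step 2: Q_cell = I^2 * R = 8.616^2 * 0.0279 = 2.0712 W
Step 3: Q_total = 47 * 2.0712 = 97.346 W
Step 4: m_dot = Q_total / (cp * dT) = 97.346 / (4186 * 8.63) = 0.002695 kg/s

0.002695 kg/s


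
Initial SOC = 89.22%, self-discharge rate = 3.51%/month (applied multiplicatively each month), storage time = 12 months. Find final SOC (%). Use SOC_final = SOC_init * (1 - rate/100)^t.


decay = (1 - 3.51/100)^12 = 0.65131
SOC_final = 89.22 * 0.65131 = 58.11%

58.11%


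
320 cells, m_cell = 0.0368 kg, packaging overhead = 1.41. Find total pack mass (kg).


Cell mass sum = 320 * 0.0368 = 11.776 kg
With overhead 1.41: m_pack = 11.776 * 1.41 = 16.60 kg

16.60 kg


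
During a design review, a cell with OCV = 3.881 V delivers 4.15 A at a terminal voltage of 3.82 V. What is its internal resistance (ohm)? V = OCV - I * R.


R = (OCV - V) / I = (3.881 - 3.82) / 4.15 = 0.01470 ohm

0.01470 ohm


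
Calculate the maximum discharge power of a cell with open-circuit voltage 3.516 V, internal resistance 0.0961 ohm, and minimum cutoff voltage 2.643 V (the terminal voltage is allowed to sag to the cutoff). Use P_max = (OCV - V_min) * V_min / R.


dV = OCV - V_min = 0.873 V (so I_max = dV / R)
P_max = dV * V_min / R = 0.873 * 2.643 / 0.0961 = 24.01 W

24.01 W


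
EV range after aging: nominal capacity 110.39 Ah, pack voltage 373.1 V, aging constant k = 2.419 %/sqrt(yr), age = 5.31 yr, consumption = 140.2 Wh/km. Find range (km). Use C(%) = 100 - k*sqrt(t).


Step 1: capacity retention = 100 - 2.419 * sqrt(5.31) = 100 - 2.419 * 2.3043 = 94.426%
Step 2: C_now = 110.39 * 94.426/100 = 104.24 Ah
Step 3: E_pack = V * C_now = 373.1 * 104.24 = 38892 Wh
Step 4: range = E_pack / consumption = 38892 / 140.2 = 277.4 km

277.4 km


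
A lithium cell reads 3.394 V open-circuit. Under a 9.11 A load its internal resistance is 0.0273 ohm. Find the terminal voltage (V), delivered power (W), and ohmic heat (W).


Step 1: V_terminal = OCV - I*R = 3.394 - 9.11 * 0.0273 = 3.1453 V
Step 2: P_out = V_terminal * I = 3.1453 * 9.11 = 28.65 W
Step 3: Q = I^2 * R = 9.11^2 * 0.0273 = 2.266 W

V=3.1453 V, P=28.65 W, Q=2.266 W


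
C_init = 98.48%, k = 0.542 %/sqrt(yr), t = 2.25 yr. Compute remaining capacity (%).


sqrt(t) = sqrt(2.25) = 1.5
C_final = 98.48 - 0.542 * 1.5 = 97.67%

97.67%


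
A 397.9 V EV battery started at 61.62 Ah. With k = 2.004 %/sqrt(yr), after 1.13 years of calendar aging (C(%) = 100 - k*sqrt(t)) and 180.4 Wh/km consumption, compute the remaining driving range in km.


Step 1: capacity retention = 100 - 2.004 * sqrt(1.13) = 100 - 2.004 * 1.063 = 97.87%
Step 2: C_now = 61.62 * 97.87/100 = 60.307 Ah
Step 3: E_pack = V * C_now = 397.9 * 60.307 = 23996 Wh
Step 4: range = E_pack / consumption = 23996 / 180.4 = 133.0 km

133.0 km


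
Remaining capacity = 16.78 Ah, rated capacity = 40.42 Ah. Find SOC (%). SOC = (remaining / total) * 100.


SOC = (remaining / total) * 100 = (16.78 / 40.42) * 100 = 41.51%

41.51%


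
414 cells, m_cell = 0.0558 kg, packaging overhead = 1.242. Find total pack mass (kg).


Cell mass sum = 414 * 0.0558 = 23.101 kg
With overhead 1.242: m_pack = 23.101 * 1.242 = 28.69 kg

28.69 kg


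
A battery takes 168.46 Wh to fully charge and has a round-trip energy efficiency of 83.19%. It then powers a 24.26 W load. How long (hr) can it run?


Step 1: E_discharge = eta/100 * E_charge = 83.19/100 * 168.46 = 140.14 Wh
Step 2: t = E_discharge / P = 140.14 / 24.26 = 5.777 hr

5.777 hr


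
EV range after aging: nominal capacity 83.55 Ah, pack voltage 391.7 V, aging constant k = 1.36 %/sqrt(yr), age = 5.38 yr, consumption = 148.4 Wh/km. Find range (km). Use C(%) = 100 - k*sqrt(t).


Step 1: capacity retention = 100 - 1.36 * sqrt(5.38) = 100 - 1.36 * 2.3195 = 96.845%
Step 2: C_now = 83.55 * 96.845/100 = 80.914 Ah
Step 3: E_pack = V * C_now = 391.7 * 80.914 = 31694 Wh
Step 4: range = E_pack / consumption = 31694 / 148.4 = 213.6 km

213.6 km


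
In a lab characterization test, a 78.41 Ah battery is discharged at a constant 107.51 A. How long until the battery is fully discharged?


Runtime = 78.41 Ah / 107.51 A = 0.7293 hr

0.7293 hr


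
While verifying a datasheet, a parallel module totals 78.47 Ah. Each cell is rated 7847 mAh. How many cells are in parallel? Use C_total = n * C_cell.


Convert: C_cell = 7847 mAh = 7.847 Ah
n = C_total / C_cell = 78.47 / 7.847 = 10

10


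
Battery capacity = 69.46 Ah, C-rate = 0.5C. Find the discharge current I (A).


I = C_rate * capacity = 0.5 * 69.46 = 34.73 A

34.73 A


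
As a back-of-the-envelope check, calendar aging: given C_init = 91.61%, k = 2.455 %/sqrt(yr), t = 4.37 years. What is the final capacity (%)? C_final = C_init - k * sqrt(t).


sqrt(t) = sqrt(4.37) = 2.0905
C_final = 91.61 - 2.455 * 2.0905 = 86.48%

86.48%


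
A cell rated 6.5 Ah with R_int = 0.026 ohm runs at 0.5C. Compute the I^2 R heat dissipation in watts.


Step 1: I = C_rate * capacity = 0.5 * 6.5 = 3.25 A
Step 2: Q = I^2 * R = 3.25^2 * 0.026 = 10.563 * 0.026 = 0.2746 W

0.2746 W


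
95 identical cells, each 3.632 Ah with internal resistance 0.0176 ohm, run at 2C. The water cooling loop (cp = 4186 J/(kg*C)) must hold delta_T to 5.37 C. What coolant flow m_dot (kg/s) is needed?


Step 1: I = 2 * 3.632 = 7.264 A
Step 2: Q_cell = I^2 * R = 7.264^2 * 0.0176 = 0.92868 W
Step 3: Q_total = 95 * 0.92868 = 88.225 W
Step 4: m_dot = Q_total / (cp * dT) = 88.225 / (4186 * 5.37) = 0.003925 kg/s

0.003925 kg/s


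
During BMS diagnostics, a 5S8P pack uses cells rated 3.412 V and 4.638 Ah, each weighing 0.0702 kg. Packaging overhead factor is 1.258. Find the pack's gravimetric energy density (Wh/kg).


Step 1: V_pack = 5 * 3.412 = 17.06 V
Step 2: C_pack = 8 * 4.638 = 37.104 Ah
Step 3: E_pack = V_pack * C_pack = 17.06 * 37.104 = 632.99 Wh
Step 4: m_pack = 5 * 8 * 0.0702 * 1.258 = 3.5325 kg
Step 5: ED = E_pack / m_pack = 632.99 / 3.5325 = 179.2 Wh/kg

179.2 Wh/kg


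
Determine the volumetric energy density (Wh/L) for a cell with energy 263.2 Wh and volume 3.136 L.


ED = E / V = 263.2 / 3.136 = 83.93 Wh/L

83.93 Wh/L


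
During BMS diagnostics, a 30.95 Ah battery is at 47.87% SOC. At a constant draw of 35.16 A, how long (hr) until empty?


Step 1: remaining = SOC/100 * C_total = 47.87/100 * 30.95 = 14.816 Ah
Step 2: t = remaining / I = 14.816 / 35.16 = 0.4214 hr

0.4214 hr


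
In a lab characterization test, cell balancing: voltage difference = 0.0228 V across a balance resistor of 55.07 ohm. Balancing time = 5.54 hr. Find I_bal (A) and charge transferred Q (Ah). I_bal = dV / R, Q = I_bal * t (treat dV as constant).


First, Ohm's law: I_bal = 0.0228 V / 55.07 ohm = 4.1402e-04 A
Then Q = I * t = 4.1402e-04 A * 5.54 hr = 0.002294 Ah

I=4.1402e-04 A, Q=0.002294 Ah


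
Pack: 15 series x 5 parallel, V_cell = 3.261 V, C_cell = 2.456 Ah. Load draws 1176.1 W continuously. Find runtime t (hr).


Step 1: E_pack = Ns * V_cell * Np * C_cell = 15 * 3.261 * 5 * 2.456 = 600.68 Wh
Step 2: t = E_pack / P = 600.68 / 1176.1 = 0.5107 hr

0.5107 hr


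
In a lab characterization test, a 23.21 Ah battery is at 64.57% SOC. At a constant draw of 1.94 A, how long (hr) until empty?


Step 1: remaining = SOC/100 * C_total = 64.57/100 * 23.21 = 14.987 Ah
Step 2: t = remaining / I = 14.987 / 1.94 = 7.725 hr

7.725 hr


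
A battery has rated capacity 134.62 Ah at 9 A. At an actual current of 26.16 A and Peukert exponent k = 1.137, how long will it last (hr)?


t_rated = C / I_rated = 134.62 / 9 = 14.958 hr
(I_rated/I)^k = (0.34404)^1.137 = 0.29725
t = t_rated * (I_rated/I)^k = 14.958 * 0.29725 = 4.446 hr

4.446 hr


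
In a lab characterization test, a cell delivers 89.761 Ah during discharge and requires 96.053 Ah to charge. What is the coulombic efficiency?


eta_c = Q_dis / Q_chg * 100 = 89.761 / 96.053 * 100 = 93.45%

93.45%


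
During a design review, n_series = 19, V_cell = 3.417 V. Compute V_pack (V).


With 19 cells in series at 3.417 V each, V_pack = 64.923 V

64.923 V


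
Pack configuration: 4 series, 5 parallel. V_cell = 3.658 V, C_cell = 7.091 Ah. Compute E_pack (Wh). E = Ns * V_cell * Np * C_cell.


V_pack = 4 * 3.658 = 14.632 V
C_pack = 5 * 7.091 = 35.455 Ah
E = V_pack * C_pack = 14.632 * 35.455 = 518.8 Wh

518.8 Wh


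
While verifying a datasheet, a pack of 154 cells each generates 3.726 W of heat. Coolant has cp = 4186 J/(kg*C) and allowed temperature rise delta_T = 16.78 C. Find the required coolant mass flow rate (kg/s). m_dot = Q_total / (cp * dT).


Step 1: Total heat Q = 154 * 3.726 W = 573.8 W
Step 2: denom = cp * dT = 4186 * 16.78 = 70241
Step 3: m_dot = 573.8 / 70241 = 0.008169 kg/s

0.008169 kg/s


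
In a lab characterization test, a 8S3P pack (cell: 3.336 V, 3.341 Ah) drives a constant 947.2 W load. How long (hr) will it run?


Step 1: E_pack = Ns * V_cell * Np * C_cell = 8 * 3.336 * 3 * 3.341 = 267.49 Wh
Step 2: t = E_pack / P = 267.49 / 947.2 = 0.2824 hr

0.2824 hr


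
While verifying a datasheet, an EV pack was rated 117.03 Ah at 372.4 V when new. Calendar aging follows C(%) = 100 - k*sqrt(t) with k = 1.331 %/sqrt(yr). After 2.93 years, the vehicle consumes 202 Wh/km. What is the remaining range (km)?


Step 1: capacity retention = 100 - 1.331 * sqrt(2.93) = 100 - 1.331 * 1.7117 = 97.722%
Step 2: C_now = 117.03 * 97.722/100 = 114.36 Ah
Step 3: E_pack = V * C_now = 372.4 * 114.36 = 42588 Wh
Step 4: range = E_pack / consumption = 42588 / 202 = 210.8 km

210.8 km


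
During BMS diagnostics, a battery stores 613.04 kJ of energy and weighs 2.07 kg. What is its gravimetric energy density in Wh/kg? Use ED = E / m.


Convert: E = 613.04 kJ = 170.29 Wh
ED = E / m = 170.29 / 2.07 = 82.27 Wh/kg

82.27 Wh/kg


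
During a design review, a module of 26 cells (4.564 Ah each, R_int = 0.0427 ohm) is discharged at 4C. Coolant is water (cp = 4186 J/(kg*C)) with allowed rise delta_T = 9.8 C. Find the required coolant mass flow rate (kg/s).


Step 1: I = 4 * 4.564 = 18.256 A
Step 2: Q_cell = I^2 * R = 18.256^2 * 0.0427 = 14.231 W
Step 3: Q_total = 26 * 14.231 = 370.01 W
Step 4: m_dot = Q_total / (cp * dT) = 370.01 / (4186 * 9.8) = 0.009020 kg/s

0.009020 kg/s


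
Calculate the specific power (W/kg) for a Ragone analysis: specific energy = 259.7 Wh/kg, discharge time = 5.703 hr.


Specific power = 259.7 Wh/kg / 5.703 hr = 45.54 W/kg

45.54 W/kg


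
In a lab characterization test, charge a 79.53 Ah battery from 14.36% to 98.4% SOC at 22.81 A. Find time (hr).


delta_Ah = 79.53 * (98.4 - 14.36) / 100 = 66.837 Ah
t = delta_Ah / I = 66.837 / 22.81 = 2.930 hr

2.930 hr


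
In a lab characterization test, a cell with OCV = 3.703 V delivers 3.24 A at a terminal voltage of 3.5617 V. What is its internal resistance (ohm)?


R = (OCV - V) / I = (3.703 - 3.5617) / 3.24 = 0.04361 ohm

0.04361 ohm


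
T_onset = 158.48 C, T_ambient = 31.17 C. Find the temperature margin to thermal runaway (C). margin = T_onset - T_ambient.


Safety margin = 158.48 C - 31.17 C = 127.31 C

127.31 C


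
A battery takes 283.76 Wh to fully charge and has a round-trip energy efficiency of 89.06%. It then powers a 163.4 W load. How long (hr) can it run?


Step 1: E_discharge = eta/100 * E_charge = 89.06/100 * 283.76 = 252.72 Wh
Step 2: t = E_discharge / P = 252.72 / 163.4 = 1.547 hr

1.547 hr


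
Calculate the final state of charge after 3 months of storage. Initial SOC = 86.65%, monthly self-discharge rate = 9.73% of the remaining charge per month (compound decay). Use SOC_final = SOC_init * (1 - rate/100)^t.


Monthly retention factor = 1 - 9.73/100 = 0.9027
Over 3 months: factor^3 = 0.73558
SOC_final = 86.65 * 0.73558 = 63.74%

63.74%


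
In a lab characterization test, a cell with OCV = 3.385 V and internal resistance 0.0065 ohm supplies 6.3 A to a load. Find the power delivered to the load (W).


Step 1: V_terminal = OCV - I*R = 3.385 - 6.3 * 0.0065 = 3.3441 V
Step 2: P_out = V_terminal * I = 3.3441 * 6.3 = 21.07 W

21.07 W


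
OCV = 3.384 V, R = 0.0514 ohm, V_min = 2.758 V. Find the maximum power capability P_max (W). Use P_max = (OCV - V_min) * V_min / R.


dV = OCV - V_min = 0.626 V (so I_max = dV / R)
P_max = dV * V_min / R = 0.626 * 2.758 / 0.0514 = 33.59 W

33.59 W


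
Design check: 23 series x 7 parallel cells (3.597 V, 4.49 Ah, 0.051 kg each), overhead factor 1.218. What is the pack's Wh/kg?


Step 1: V_pack = 23 * 3.597 = 82.731 V
Step 2: C_pack = 7 * 4.49 = 31.43 Ah
Step 3: E_pack = V_pack * C_pack = 82.731 * 31.43 = 2600.2 Wh
Step 4: m_pack = 23 * 7 * 0.051 * 1.218 = 10.001 kg
Step 5: ED = E_pack / m_pack = 2600.2 / 10.001 = 260.0 Wh/kg

260.0 Wh/kg


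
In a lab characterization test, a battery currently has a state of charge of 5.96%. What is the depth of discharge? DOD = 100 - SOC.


Complement of SOC: DOD = 100% - 5.96% = 94.04%

94.04%


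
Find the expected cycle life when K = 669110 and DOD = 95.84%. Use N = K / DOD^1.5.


Step 1: DOD^1.5 = 95.84^1.5 = 938.25
Step 2: N = 669110 / 938.25 = 713.1 cycles

713.1 cycles


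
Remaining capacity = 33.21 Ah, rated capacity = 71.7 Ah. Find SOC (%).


SOC% = 33.21 / 71.7 * 100 = 46.32%

46.32%


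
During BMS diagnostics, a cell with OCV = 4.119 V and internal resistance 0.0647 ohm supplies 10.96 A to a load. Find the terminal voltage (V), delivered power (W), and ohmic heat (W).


Step 1: V_terminal = OCV - I*R = 4.119 - 10.96 * 0.0647 = 3.4099 V
Step 2: P_out = V_terminal * I = 3.4099 * 10.96 = 37.37 W
Step 3: Q = I^2 * R = 10.96^2 * 0.0647 = 7.772 W

V=3.4099 V, P=37.37 W, Q=7.772 W


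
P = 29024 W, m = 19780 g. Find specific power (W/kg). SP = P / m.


Convert: m = 19780 g = 19.78 kg
Specific power = 29024 W / 19.78 kg = 1467 W/kg

1467 W/kg


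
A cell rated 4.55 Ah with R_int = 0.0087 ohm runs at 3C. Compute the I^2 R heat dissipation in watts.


Step 1: I = C_rate * capacity = 3 * 4.55 = 13.65 A
Step 2: Q = I^2 * R = 13.65^2 * 0.0087 = 186.32 * 0.0087 = 1.621 W

1.621 W


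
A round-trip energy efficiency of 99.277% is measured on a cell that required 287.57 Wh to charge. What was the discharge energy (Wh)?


E_dis = eta/100 * E_chg = 99.277/100 * 287.57 = 285.5 Wh

285.5 Wh


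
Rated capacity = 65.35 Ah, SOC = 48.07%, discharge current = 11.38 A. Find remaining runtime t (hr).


Step 1: remaining = SOC/100 * C_total = 48.07/100 * 65.35 = 31.414 Ah
Step 2: t = remaining / I = 31.414 / 11.38 = 2.760 hr

2.760 hr


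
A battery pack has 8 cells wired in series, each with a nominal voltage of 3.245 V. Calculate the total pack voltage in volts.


Series voltages add: 8 * 3.245 V = 25.96 V

25.96 V


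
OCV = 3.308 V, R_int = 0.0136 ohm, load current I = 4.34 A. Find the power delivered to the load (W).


Step 1: V_terminal = OCV - I*R = 3.308 - 4.34 * 0.0136 = 3.249 V
Step 2: P_out = V_terminal * I = 3.249 * 4.34 = 14.10 W

14.10 W


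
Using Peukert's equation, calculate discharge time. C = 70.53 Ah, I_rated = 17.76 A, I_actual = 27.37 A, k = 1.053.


Step 1: t_rated = C / I_rated = 70.53 / 17.76 = 3.9713 hr
Step 2: ratio = 17.76 / 27.37 = 0.64889
Step 3: ratio^k = 0.64889^1.053 = 0.63419
Step 4: t = t_rated * ratio^k = 3.9713 * 0.63419 = 2.519 hr

2.519 hr


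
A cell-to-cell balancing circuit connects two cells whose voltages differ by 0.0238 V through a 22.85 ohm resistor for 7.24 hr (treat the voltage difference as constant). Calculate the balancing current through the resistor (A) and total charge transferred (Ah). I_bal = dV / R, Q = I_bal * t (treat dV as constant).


First, Ohm's law: I_bal = 0.0238 V / 22.85 ohm = 0.0010416 A
Then Q = I * t = 0.0010416 A * 7.24 hr = 0.007541 Ah

I=0.0010416 A, Q=0.007541 Ah


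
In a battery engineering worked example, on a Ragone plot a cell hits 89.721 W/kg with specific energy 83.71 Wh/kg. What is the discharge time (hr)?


t = E / P = 83.71 / 89.721 = 0.9330 hr

0.9330 hr


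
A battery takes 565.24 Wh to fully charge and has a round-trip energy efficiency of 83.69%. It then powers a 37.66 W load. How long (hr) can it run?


Step 1: E_discharge = eta/100 * E_charge = 83.69/100 * 565.24 = 473.05 Wh
Step 2: t = E_discharge / P = 473.05 / 37.66 = 12.56 hr

12.56 hr


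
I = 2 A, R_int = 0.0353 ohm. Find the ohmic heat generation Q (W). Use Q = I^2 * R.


Q = I^2 * R = 2^2 * 0.0353 = 0.1412 W

0.1412 W


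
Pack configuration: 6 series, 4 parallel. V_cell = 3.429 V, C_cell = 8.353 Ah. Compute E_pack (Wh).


V_pack = 6 * 3.429 = 20.574 V
C_pack = 4 * 8.353 = 33.412 Ah
E = V_pack * C_pack = 20.574 * 33.412 = 687.4 Wh

687.4 Wh


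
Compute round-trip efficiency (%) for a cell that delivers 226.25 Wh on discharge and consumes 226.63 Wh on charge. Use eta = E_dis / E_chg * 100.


Round-trip efficiency = 226.25/226.63 * 100% = 99.83%

99.83%


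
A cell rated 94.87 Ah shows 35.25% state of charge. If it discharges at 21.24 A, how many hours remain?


Step 1: remaining = SOC/100 * C_total = 35.25/100 * 94.87 = 33.442 Ah
Step 2: t = remaining / I = 33.442 / 21.24 = 1.574 hr

1.574 hr


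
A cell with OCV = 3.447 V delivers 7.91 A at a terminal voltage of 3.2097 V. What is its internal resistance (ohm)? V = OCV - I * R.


R = (OCV - V) / I = (3.447 - 3.2097) / 7.91 = 0.03000 ohm

0.03000 ohm


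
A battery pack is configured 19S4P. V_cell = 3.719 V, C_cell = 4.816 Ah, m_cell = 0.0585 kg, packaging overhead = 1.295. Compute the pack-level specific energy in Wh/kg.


Step 1: V_pack = 19 * 3.719 = 70.661 V
Step 2: C_pack = 4 * 4.816 = 19.264 Ah
Step 3: E_pack = V_pack * C_pack = 70.661 * 19.264 = 1361.2 Wh
Step 4: m_pack = 19 * 4 * 0.0585 * 1.295 = 5.7576 kg
Step 5: ED = E_pack / m_pack = 1361.2 / 5.7576 = 236.4 Wh/kg

236.4 Wh/kg


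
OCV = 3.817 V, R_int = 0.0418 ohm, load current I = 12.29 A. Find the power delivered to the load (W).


Step 1: V_terminal = OCV - I*R = 3.817 - 12.29 * 0.0418 = 3.3033 V
Step 2: P_out = V_terminal * I = 3.3033 * 12.29 = 40.60 W

40.60 W


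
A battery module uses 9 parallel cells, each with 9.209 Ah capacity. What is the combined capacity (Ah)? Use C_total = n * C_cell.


Parallel capacities add: 9 * 9.209 Ah = 82.881 Ah

82.881 Ah


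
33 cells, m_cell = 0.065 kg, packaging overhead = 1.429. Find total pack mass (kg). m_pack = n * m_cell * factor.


m_pack = n * m_cell * overhead = 33 * 0.065 * 1.429 = 3.065 kg

3.065 kg


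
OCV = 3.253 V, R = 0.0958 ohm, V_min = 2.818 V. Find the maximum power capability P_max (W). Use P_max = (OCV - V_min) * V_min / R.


P_max = (OCV - V_min) * V_min / R = (3.253 - 2.818) * 2.818 / 0.0958 = 0.435 * 2.818 / 0.0958 = 12.80 W

12.80 W


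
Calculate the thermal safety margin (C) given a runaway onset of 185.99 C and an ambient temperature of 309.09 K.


Convert: T_ambient = 309.09 K = 35.94 C
margin = 185.99 - 35.94 = 150.05 C

150.05 C


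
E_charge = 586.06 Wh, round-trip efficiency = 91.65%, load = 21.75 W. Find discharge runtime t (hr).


Step 1: E_discharge = eta/100 * E_charge = 91.65/100 * 586.06 = 537.12 Wh
Step 2: t = E_discharge / P = 537.12 / 21.75 = 24.70 hr

24.70 hr


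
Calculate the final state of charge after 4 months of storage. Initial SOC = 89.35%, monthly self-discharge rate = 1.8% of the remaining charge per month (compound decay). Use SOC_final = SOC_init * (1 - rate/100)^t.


Monthly retention factor = 1 - 1.8/100 = 0.982
Over 4 months: factor^4 = 0.92992
SOC_final = 89.35 * 0.92992 = 83.09%

83.09%


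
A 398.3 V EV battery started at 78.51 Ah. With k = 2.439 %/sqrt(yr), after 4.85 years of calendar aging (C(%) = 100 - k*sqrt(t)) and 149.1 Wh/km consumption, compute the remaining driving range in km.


Step 1: capacity retention = 100 - 2.439 * sqrt(4.85) = 100 - 2.439 * 2.2023 = 94.629%
Step 2: C_now = 78.51 * 94.629/100 = 74.293 Ah
Step 3: E_pack = V * C_now = 398.3 * 74.293 = 29591 Wh
Step 4: range = E_pack / consumption = 29591 / 149.1 = 198.5 km

198.5 km


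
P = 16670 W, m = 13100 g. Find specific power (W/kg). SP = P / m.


Convert: m = 13100 g = 13.1 kg
Specific power = 16670 W / 13.1 kg = 1273 W/kg

1273 W/kg


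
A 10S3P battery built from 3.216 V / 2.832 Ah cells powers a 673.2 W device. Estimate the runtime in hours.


Step 1: E_pack = Ns * V_cell * Np * C_cell = 10 * 3.216 * 3 * 2.832 = 273.23 Wh
Step 2: t = E_pack / P = 273.23 / 673.2 = 0.4059 hr

0.4059 hr


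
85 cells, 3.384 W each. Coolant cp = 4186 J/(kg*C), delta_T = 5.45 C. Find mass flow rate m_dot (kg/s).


Q_total = 85 * 3.384 = 287.64 W
m_dot = Q_total / (cp * dT) = 287.64 / (4186 * 5.45) = 0.01261 kg/s

0.01261 kg/s


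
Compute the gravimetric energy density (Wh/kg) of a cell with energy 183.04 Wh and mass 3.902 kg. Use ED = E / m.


Specific energy = 183.04 Wh / 3.902 kg = 46.91 Wh/kg

46.91 Wh/kg


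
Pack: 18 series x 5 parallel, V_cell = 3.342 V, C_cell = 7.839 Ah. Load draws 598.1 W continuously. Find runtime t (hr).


Step 1: E_pack = Ns * V_cell * Np * C_cell = 18 * 3.342 * 5 * 7.839 = 2357.8 Wh
Step 2: t = E_pack / P = 2357.8 / 598.1 = 3.942 hr

3.942 hr


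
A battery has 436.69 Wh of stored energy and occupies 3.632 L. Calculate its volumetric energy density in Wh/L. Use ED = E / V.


Volumetric ED = 436.69 Wh / 3.632 L = 120.2 Wh/L

120.2 Wh/L


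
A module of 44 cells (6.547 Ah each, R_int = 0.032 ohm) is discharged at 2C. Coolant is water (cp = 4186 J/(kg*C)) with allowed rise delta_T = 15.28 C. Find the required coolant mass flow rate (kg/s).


Step 1: I = 2 * 6.547 = 13.094 A
Step 2: Q_cell = I^2 * R = 13.094^2 * 0.032 = 5.4865 W
Step 3: Q_total = 44 * 5.4865 = 241.41 W
Step 4: m_dot = Q_total / (cp * dT) = 241.41 / (4186 * 15.28) = 0.003774 kg/s

0.003774 kg/s


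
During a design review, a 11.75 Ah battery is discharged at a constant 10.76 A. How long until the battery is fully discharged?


t = capacity / current = 11.75 / 10.76 = 1.092 hr

1.092 hr


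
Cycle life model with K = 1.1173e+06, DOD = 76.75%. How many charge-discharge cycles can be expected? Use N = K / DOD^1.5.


Step 1: DOD^1.5 = 76.75^1.5 = 672.38
Step 2: N = 1.1173e+06 / 672.38 = 1662 cycles

1662 cycles


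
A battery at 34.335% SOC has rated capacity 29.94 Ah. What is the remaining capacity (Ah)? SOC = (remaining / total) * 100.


remaining = SOC / 100 * total = 34.335 / 100 * 29.94 = 10.28 Ah

10.28 Ah


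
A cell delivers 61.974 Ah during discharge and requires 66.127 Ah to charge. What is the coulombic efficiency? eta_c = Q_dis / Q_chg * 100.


eta_c = Q_dis / Q_chg * 100 = 61.974 / 66.127 * 100 = 93.72%

93.72%


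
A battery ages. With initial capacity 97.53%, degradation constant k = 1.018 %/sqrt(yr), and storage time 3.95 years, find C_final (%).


Step 1: sqrt(3.95 yr) = 1.9875
Step 2: drop = 1.018 * 1.9875 = 2.0233
Step 3: C_final = 97.53 - 2.0233 = 95.51%

95.51%


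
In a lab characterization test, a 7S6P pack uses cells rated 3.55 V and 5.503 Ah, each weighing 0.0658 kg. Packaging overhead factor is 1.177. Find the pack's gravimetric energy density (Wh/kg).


Step 1: V_pack = 7 * 3.55 = 24.85 V
Step 2: C_pack = 6 * 5.503 = 33.018 Ah
Step 3: E_pack = V_pack * C_pack = 24.85 * 33.018 = 820.5 Wh
Step 4: m_pack = 7 * 6 * 0.0658 * 1.177 = 3.2528 kg
Step 5: ED = E_pack / m_pack = 820.5 / 3.2528 = 252.2 Wh/kg

252.2 Wh/kg


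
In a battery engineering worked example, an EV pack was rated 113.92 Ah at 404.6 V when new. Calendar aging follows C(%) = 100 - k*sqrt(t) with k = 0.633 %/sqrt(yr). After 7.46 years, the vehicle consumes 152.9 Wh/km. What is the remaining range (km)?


Step 1: capacity retention = 100 - 0.633 * sqrt(7.46) = 100 - 0.633 * 2.7313 = 98.271%
Step 2: C_now = 113.92 * 98.271/100 = 111.95 Ah
Step 3: E_pack = V * C_now = 404.6 * 111.95 = 45295 Wh
Step 4: range = E_pack / consumption = 45295 / 152.9 = 296.2 km

296.2 km


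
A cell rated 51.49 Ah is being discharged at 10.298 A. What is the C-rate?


C_rate = I / capacity = 10.298 / 51.49 = 0.2C

0.2C


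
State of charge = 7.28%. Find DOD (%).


Complement of SOC: DOD = 100% - 7.28% = 92.72%

92.72%


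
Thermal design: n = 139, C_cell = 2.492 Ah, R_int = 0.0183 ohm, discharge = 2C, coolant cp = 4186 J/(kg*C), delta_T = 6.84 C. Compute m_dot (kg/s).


Step 1: I = 2 * 2.492 = 4.984 A
Step 2: Q_cell = I^2 * R = 4.984^2 * 0.0183 = 0.45458 W
Step 3: Q_total = 139 * 0.45458 = 63.187 W
Step 4: m_dot = Q_total / (cp * dT) = 63.187 / (4186 * 6.84) = 0.002207 kg/s

0.002207 kg/s


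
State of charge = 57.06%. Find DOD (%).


DOD = 100 - SOC = 100 - 57.06 = 42.94%

42.94%


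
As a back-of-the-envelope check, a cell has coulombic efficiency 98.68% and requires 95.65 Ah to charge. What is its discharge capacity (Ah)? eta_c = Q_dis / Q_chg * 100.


Q_dis = eta/100 * Q_chg = 98.68/100 * 95.65 = 94.39 Ah

94.39 Ah


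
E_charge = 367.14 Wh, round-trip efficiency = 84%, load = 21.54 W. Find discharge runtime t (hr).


Step 1: E_discharge = eta/100 * E_charge = 84/100 * 367.14 = 308.4 Wh
Step 2: t = E_discharge / P = 308.4 / 21.54 = 14.32 hr

14.32 hr


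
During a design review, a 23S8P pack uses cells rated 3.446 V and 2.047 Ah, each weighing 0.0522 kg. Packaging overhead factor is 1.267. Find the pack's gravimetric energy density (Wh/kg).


Step 1: V_pack = 23 * 3.446 = 79.258 V
Step 2: C_pack = 8 * 2.047 = 16.376 Ah
Step 3: E_pack = V_pack * C_pack = 79.258 * 16.376 = 1297.9 Wh
Step 4: m_pack = 23 * 8 * 0.0522 * 1.267 = 12.169 kg
Step 5: ED = E_pack / m_pack = 1297.9 / 12.169 = 106.7 Wh/kg

106.7 Wh/kg


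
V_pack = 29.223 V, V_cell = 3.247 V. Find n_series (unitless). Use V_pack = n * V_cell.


n = V_pack / V_cell = 29.223 / 3.247 = 9

9


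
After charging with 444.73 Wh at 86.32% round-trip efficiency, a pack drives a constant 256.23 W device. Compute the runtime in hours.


Step 1: E_discharge = eta/100 * E_charge = 86.32/100 * 444.73 = 383.89 Wh
Step 2: t = E_discharge / P = 383.89 / 256.23 = 1.498 hr

1.498 hr


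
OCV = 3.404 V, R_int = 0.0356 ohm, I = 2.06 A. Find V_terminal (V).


V = OCV - I*R = 3.404 - 2.06 * 0.0356 = 3.331 V

3.331 V


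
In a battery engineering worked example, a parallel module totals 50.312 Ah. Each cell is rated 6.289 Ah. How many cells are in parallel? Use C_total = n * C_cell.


n = C_total / C_cell = 50.312 / 6.289 = 8

8


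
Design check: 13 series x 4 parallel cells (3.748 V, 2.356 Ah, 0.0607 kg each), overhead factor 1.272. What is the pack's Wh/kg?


Step 1: V_pack = 13 * 3.748 = 48.724 V
Step 2: C_pack = 4 * 2.356 = 9.424 Ah
Step 3: E_pack = V_pack * C_pack = 48.724 * 9.424 = 459.17 Wh
Step 4: m_pack = 13 * 4 * 0.0607 * 1.272 = 4.0149 kg
Step 5: ED = E_pack / m_pack = 459.17 / 4.0149 = 114.4 Wh/kg

114.4 Wh/kg


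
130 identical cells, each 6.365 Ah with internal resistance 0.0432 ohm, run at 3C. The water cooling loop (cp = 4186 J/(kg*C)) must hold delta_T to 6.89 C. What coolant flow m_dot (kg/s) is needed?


Step 1: I = 3 * 6.365 = 19.095 A
Step 2: Q_cell = I^2 * R = 19.095^2 * 0.0432 = 15.752 W
Step 3: Q_total = 130 * 15.752 = 2047.8 W
Step 4: m_dot = Q_total / (cp * dT) = 2047.8 / (4186 * 6.89) = 0.07100 kg/s

0.07100 kg/s


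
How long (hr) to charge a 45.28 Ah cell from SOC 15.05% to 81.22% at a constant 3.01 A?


delta_Ah = 45.28 * (81.22 - 15.05) / 100 = 29.962 Ah
t = delta_Ah / I = 29.962 / 3.01 = 9.954 hr

9.954 hr


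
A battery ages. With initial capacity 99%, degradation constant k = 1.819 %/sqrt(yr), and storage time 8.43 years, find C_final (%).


Step 1: sqrt(8.43 yr) = 2.9034
Step 2: drop = 1.819 * 2.9034 = 5.2813
Step 3: C_final = 99 - 5.2813 = 93.72%

93.72%


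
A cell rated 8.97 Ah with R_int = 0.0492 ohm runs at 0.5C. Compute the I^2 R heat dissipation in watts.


Step 1: I = C_rate * capacity = 0.5 * 8.97 = 4.485 A
Step 2: Q = I^2 * R = 4.485^2 * 0.0492 = 20.115 * 0.0492 = 0.9897 W

0.9897 W


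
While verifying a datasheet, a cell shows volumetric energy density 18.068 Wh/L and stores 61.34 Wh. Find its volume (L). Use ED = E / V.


V = E / ED = 61.34 / 18.068 = 3.395 L

3.395 L


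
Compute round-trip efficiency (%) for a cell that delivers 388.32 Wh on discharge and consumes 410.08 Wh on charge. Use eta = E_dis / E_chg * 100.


eta_e = E_dis / E_chg * 100 = 388.32 / 410.08 * 100 = 94.69%

94.69%


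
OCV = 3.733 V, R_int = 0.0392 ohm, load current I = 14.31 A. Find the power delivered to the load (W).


Step 1: V_terminal = OCV - I*R = 3.733 - 14.31 * 0.0392 = 3.172 V
Step 2: P_out = V_terminal * I = 3.172 * 14.31 = 45.39 W

45.39 W


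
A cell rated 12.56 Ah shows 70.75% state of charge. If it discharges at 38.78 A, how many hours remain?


Step 1: remaining = SOC/100 * C_total = 70.75/100 * 12.56 = 8.8862 Ah
Step 2: t = remaining / I = 8.8862 / 38.78 = 0.2291 hr

0.2291 hr


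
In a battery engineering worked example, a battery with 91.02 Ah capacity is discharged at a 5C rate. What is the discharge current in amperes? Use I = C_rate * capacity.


At 5C: I = 5 * 91.02 Ah = 455.1 A

455.1 A


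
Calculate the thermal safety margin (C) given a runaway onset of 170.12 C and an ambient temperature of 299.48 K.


Convert: T_ambient = 299.48 K = 26.33 C
margin = 170.12 - 26.33 = 143.79 C

143.79 C


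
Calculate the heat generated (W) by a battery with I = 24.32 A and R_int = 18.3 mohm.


Convert: R = 18.3 mohm = 0.0183 ohm
Q = I^2 * R = 24.32^2 * 0.0183 = 10.82 W

10.82 W


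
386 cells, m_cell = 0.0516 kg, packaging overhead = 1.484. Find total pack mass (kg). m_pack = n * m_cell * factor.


m_pack = n * m_cell * overhead = 386 * 0.0516 * 1.484 = 29.56 kg

29.56 kg


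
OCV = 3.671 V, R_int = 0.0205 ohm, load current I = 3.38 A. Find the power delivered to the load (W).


Step 1: V_terminal = OCV - I*R = 3.671 - 3.38 * 0.0205 = 3.6017 V
Step 2: P_out = V_terminal * I = 3.6017 * 3.38 = 12.17 W

12.17 W


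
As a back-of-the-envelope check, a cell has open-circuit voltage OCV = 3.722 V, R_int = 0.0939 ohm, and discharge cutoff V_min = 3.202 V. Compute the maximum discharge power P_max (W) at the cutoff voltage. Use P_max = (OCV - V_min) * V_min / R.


P_max = (OCV - V_min) * V_min / R = (3.722 - 3.202) * 3.202 / 0.0939 = 0.52 * 3.202 / 0.0939 = 17.73 W

17.73 W


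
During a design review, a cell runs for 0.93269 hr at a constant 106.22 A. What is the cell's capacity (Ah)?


C = I * t = 106.22 * 0.93269 = 99.07 Ah

99.07 Ah


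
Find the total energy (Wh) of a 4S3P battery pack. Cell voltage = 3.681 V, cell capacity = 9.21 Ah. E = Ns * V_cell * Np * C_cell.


V_pack = 4 * 3.681 = 14.724 V
C_pack = 3 * 9.21 = 27.63 Ah
E = V_pack * C_pack = 14.724 * 27.63 = 406.8 Wh

406.8 Wh


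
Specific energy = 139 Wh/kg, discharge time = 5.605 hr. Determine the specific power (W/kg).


P_specific = E / t = 139 / 5.605 = 24.80 W/kg

24.80 W/kg


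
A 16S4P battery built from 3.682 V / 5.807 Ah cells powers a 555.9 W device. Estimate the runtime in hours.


Step 1: E_pack = Ns * V_cell * Np * C_cell = 16 * 3.682 * 4 * 5.807 = 1368.4 Wh
Step 2: t = E_pack / P = 1368.4 / 555.9 = 2.462 hr

2.462 hr


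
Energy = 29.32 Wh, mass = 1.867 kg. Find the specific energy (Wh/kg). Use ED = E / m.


Specific energy = 29.32 Wh / 1.867 kg = 15.70 Wh/kg

15.70 Wh/kg


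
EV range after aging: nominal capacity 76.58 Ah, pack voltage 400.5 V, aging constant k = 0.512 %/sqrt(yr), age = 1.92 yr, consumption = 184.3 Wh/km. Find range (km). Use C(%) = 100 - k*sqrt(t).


Step 1: capacity retention = 100 - 0.512 * sqrt(1.92) = 100 - 0.512 * 1.3856 = 99.291%
Step 2: C_now = 76.58 * 99.291/100 = 76.037 Ah
Step 3: E_pack = V * C_now = 400.5 * 76.037 = 30453 Wh
Step 4: range = E_pack / consumption = 30453 / 184.3 = 165.2 km

165.2 km


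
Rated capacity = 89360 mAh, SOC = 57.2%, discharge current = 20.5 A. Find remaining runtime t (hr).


Convert: C_total = 89360 mAh = 89.36 Ah
Step 1: remaining = SOC/100 * C_total = 57.2/100 * 89.36 = 51.114 Ah
Step 2: t = remaining / I = 51.114 / 20.5 = 2.493 hr

2.493 hr


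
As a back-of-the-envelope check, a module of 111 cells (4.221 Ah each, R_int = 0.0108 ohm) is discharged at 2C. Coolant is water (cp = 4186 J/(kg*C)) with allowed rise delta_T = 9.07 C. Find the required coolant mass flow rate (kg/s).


Step 1: I = 2 * 4.221 = 8.442 A
Step 2: Q_cell = I^2 * R = 8.442^2 * 0.0108 = 0.76969 W
Step 3: Q_total = 111 * 0.76969 = 85.436 W
Step 4: m_dot = Q_total / (cp * dT) = 85.436 / (4186 * 9.07) = 0.002250 kg/s

0.002250 kg/s
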